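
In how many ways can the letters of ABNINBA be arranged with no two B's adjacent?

450

Total arrangements of ABNINBA: 7!/(2!·2!·2!) = 630.
If the two B's are adjacent, glue them into one block, leaving 6 items to arrange: (6)!/(2!·2!) = 180 ways.
Subtracting, 630 − 180 = 450 arrangements keep the B's apart.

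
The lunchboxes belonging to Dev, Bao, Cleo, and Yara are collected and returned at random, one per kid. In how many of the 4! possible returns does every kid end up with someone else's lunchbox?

9

This is the derangement count D_4: permutations of 4 items with no fixed point.
By inclusion–exclusion this is Σ_{j=0}^{4} (−1)^j C(4,j)·(4−j)!.
Computing: 24 − 24 + 12 − 4 + 1 = 9.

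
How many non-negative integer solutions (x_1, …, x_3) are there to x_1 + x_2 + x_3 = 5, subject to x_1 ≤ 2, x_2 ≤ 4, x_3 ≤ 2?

8

Without the upper bounds there are C(7,2) = 21 ways to split 5 among 3 variables.
Subtract solutions that violate a single cap (substitute x_i' = x_i − (cap_i+1)): x_1 ≥ 3 gives C(4,2) = 6; x_2 ≥ 5 gives C(2,2) = 1; x_3 ≥ 3 gives C(4,2) = 6. Together 13.
No two caps can be exceeded simultaneously, so the pair terms are all 0.
By inclusion–exclusion the count is 21 − 13 + 0 = 8.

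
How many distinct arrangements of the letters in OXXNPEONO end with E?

1680

With the last slot taken by E, it remains to arrange the other 8 letters (OXXNPONO).
Those 8 letters have N appearing twice, O appearing 3 times, and X appearing twice, giving (8)!/(3!·2!·2!) = 1680.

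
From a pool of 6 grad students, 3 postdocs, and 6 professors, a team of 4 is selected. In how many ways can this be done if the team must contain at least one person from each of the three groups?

With no constraint there are C(15,4) = 1365 possible selections.
Subtract selections that omit an entire group: no grad students → C(9,4) = 126; no postdocs → C(12,4) = 495; no professors → C(9,4) = 126.
Add back selections omitting two groups (i.e. drawn from a single group): C(6,4) + C(3,4) + C(6,4) = 30.
By inclusion–exclusion: 1365 − 747 + 30 = 648.

648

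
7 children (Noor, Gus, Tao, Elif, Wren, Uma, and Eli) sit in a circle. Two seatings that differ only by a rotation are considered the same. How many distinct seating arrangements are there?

720

Fix one person's seat to break rotational symmetry; the remaining 6 people can be arranged in (6)! = 720 ways.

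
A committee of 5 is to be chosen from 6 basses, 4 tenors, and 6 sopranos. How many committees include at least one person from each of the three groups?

3084

Total 5-person selections from all 16: C(16,5) = 4368.
Subtract selections that omit an entire group: no basses → C(10,5) = 252; no tenors → C(12,5) = 792; no sopranos → C(10,5) = 252.
Add back selections omitting two groups (i.e. drawn from a single group): C(6,5) + C(4,5) + C(6,5) = 12.
By inclusion–exclusion: 4368 − 1296 + 12 = 3084.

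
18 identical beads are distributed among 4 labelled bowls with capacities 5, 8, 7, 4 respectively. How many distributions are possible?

79

Without the upper bounds there are C(21,3) = 1330 ways to split 18 among 4 bowls.
Subtract solutions that violate a single cap (substitute x_i' = x_i − (cap_i+1)): x_1 ≥ 6 gives C(15,3) = 455; x_2 ≥ 9 gives C(12,3) = 220; x_3 ≥ 8 gives C(13,3) = 286; x_4 ≥ 5 gives C(16,3) = 560. Together 1521.
Add back pairs where two caps are both exceeded: 20 + 35 + 120 + 4 + 35 + 56 = 270.
By inclusion–exclusion the count is 1330 − 1521 + 270 = 79.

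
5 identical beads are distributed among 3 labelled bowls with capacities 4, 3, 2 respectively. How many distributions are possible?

Without the upper bounds there are C(7,2) = 21 ways to split 5 among 3 bowls.
Subtract solutions that violate a single cap (substitute x_i' = x_i − (cap_i+1)): x_1 ≥ 5 gives C(2,2) = 1; x_2 ≥ 4 gives C(3,2) = 3; x_3 ≥ 3 gives C(4,2) = 6. Together 10.
No two caps can be exceeded simultaneously, so the pair terms are all 0.
By inclusion–exclusion the count is 21 − 10 + 0 = 11.

11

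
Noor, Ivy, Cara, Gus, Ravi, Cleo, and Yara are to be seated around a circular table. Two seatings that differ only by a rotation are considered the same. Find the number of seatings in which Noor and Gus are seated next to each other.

240

Treat {Noor, Gus} as one unit (2 internal orders) and seat the resulting 6 units around the table: (5)! circular arrangements.
So 2 × (5)! = 2 × 120 = 240.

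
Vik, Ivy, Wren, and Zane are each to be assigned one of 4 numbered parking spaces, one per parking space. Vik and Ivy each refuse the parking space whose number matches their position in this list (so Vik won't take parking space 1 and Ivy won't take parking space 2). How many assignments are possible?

14

Let Aᵢ (for i ∈ {1, 2}) be the placements that put person i in their forbidden parking space. Any j of these fix j positions, leaving (4−j)! ways to fill the rest, and there are C(2,j) ways to pick which j.
By inclusion–exclusion, the number of valid placements is Σ_{j=0}^{2} (−1)^j C(2,j)·(4−j)!.
Computing: 24 − 12 + 2 = 14.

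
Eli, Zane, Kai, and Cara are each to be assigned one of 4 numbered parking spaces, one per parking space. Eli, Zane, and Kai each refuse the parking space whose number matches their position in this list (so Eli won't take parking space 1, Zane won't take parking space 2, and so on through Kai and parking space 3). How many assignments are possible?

Let Aᵢ (for i ∈ {1, 2, 3}) be the placements that put person i in their forbidden parking space. Any j of these fix j positions, leaving (4−j)! ways to fill the rest, and there are C(3,j) ways to pick which j.
By inclusion–exclusion, the number of valid placements is Σ_{j=0}^{3} (−1)^j C(3,j)·(4−j)!.
Computing: 24 − 18 + 6 − 1 = 11.

11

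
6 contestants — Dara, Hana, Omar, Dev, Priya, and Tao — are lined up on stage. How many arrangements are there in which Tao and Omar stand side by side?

Treat {Tao, Omar} as a single unit. There are 5 units to order, and the pair itself can be ordered 2 ways.
So the count is 2·(5)! = 240.

240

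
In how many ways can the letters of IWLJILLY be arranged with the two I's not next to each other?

There are 8!/(3!·2!) = 3360 arrangements of IWLJILLY in total.
Arrangements with the I's together: treat II as one letter, giving (7)!/(3!) = 840.
Subtracting, 3360 − 840 = 2520 arrangements keep the I's apart.

2520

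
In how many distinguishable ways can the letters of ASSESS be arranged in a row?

30

ASSESS has 6 letters with S appearing 4 times.
Dividing 6! = 720 by 4! = 24 for the repeated letters gives 30.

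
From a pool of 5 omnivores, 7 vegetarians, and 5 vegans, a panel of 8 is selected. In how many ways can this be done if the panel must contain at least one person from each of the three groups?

23275

Total 8-person selections from all 17: C(17,8) = 24310.
Selections missing a whole group: no omnivores → C(12,8) = 495; no vegetarians → C(10,8) = 45; no vegans → C(12,8) = 495.
Add back selections omitting two groups (i.e. drawn from a single group): C(5,8) + C(7,8) + C(5,8) = 0.
By inclusion–exclusion: 24310 − 1035 + 0 = 23275.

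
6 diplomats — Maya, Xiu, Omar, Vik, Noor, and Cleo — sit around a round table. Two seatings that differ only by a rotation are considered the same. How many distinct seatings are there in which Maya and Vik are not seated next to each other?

72

All circular seatings of 6 people number (5)! = 120.
Seatings with Maya beside Vik: treat them as a block with 2 internal orders, giving 2 × (4)! = 48.
Subtracting, 120 − 48 = 72.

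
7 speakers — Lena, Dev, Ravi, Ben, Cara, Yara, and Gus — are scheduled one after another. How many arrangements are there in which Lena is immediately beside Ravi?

Glue Lena and Ravi into one block (2 internal orders), leaving 6 units to arrange in a row.
So the count is 2·(6)! = 1440.

1440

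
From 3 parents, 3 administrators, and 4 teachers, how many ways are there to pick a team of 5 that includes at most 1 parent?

Split by how many parents are chosen (0 through 1).
Sum: C(3,0)·C(7,5) + C(3,1)·C(7,4) = 21 + 105 = 126.

126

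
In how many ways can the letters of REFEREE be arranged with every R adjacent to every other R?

30

Treat the 2 copies of R as a single block. The multiset to arrange is then {RR, E, E, E, E, F}, 6 items in all.
That gives (6)!/(4!) = 30 arrangements.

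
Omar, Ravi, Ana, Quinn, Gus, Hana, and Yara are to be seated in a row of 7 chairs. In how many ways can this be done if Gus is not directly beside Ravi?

3600

There are 7! = 5040 arrangements in all. If Gus and Ravi are adjacent, merging them into one block gives 2·(6)! = 1440 arrangements.
Complementary counting: 5040 − 1440 = 3600.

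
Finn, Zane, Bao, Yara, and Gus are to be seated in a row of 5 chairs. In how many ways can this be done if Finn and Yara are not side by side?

Of the 5! = 120 arrangements, those with Finn and Yara adjacent number 2 × 4! = 48 (treat the pair as a block with 2 internal orders).
Complementary counting: 120 − 48 = 72.

72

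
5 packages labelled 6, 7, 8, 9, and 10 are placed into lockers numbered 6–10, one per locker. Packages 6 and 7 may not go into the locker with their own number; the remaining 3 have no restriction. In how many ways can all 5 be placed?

Let Aᵢ (for i ∈ {6, 7}) be the placements that put package i in its forbidden locker. Any j of these fix j positions, leaving (5−j)! ways to fill the rest, and there are C(2,j) ways to pick which j.
By inclusion–exclusion, the number of valid placements is Σ_{j=0}^{2} (−1)^j C(2,j)·(5−j)!.
Computing: 120 − 48 + 6 = 78.

78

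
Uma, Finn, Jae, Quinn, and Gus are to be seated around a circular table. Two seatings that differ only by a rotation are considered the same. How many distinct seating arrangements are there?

24

Around a circle, 5 distinct people have 5!/5 = (4)! = 24 rotationally distinct seatings.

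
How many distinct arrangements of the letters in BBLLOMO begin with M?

With the first slot taken by M, it remains to arrange the other 6 letters (BBLLOO).
Those 6 letters have B appearing twice, L appearing twice, and O appearing twice, giving (6)!/(2!·2!·2!) = 90.

90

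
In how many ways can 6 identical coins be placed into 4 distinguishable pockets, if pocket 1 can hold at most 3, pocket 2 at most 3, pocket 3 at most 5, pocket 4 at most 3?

53

Ignoring the caps, the number of non-negative solutions to x_1+…+x_4 = 6 is C(9,3) = 84.
Subtract solutions that violate a single cap (substitute x_i' = x_i − (cap_i+1)): x_1 ≥ 4 gives C(5,3) = 10; x_2 ≥ 4 gives C(5,3) = 10; x_3 ≥ 6 gives C(3,3) = 1; x_4 ≥ 4 gives C(5,3) = 10. Together 31.
No two caps can be exceeded simultaneously, so the pair terms are all 0.
By inclusion–exclusion the count is 84 − 31 + 0 = 53.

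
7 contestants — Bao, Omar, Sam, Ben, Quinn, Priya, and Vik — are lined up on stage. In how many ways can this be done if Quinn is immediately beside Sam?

Treat {Quinn, Sam} as a single unit. There are 6 units to order, and the pair itself can be ordered 2 ways.
That gives 2 × 6! = 2 × 720 = 1440.

1440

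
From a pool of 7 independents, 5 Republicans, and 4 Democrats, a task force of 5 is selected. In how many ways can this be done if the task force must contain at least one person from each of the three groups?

Total 5-person selections from all 16: C(16,5) = 4368.
Selections missing a whole group: no independents → C(9,5) = 126; no Republicans → C(11,5) = 462; no Democrats → C(12,5) = 792.
Add back selections omitting two groups (i.e. drawn from a single group): C(7,5) + C(5,5) + C(4,5) = 22.
By inclusion–exclusion: 4368 − 1380 + 22 = 3010.

3010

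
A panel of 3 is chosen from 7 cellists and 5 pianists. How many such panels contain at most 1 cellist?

80

Split by how many cellists are chosen (0 through 1).
Sum: C(7,0)·C(5,3) + C(7,1)·C(5,2) = 10 + 70 = 80.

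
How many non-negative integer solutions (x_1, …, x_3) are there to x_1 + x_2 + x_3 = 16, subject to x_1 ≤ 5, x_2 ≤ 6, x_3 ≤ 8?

10

By stars and bars, unrestricted non-negative solutions to x_1+…+x_3 = 16 number C(16+2,2) = 153.
Subtract solutions that violate a single cap (substitute x_i' = x_i − (cap_i+1)): x_1 ≥ 6 gives C(12,2) = 66; x_2 ≥ 7 gives C(11,2) = 55; x_3 ≥ 9 gives C(9,2) = 36. Together 157.
Add back pairs where two caps are both exceeded: 10 + 3 + 1 = 14.
By inclusion–exclusion the count is 153 − 157 + 14 = 10.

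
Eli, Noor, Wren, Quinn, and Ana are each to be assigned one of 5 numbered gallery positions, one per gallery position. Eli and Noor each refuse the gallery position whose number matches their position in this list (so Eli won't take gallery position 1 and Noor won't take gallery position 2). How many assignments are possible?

Let Aᵢ (for i ∈ {1, 2}) be the placements that put person i in their forbidden gallery position. Any j of these fix j positions, leaving (5−j)! ways to fill the rest, and there are C(2,j) ways to pick which j.
By inclusion–exclusion, the number of valid placements is Σ_{j=0}^{2} (−1)^j C(2,j)·(5−j)!.
Computing: 120 − 48 + 6 = 78.

78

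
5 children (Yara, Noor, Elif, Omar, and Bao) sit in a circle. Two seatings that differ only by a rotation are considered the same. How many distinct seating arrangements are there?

24

Around a circle, 5 distinct people have 5!/5 = (4)! = 24 rotationally distinct seatings.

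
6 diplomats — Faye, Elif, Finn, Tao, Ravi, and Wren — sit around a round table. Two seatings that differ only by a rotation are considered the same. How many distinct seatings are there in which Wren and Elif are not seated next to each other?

Without the restriction there are (5)! = 120 seatings.
Those with Wren next to Elif: fuse the pair into one unit and seat 5 units around a circle — 2·(4)! = 48.
Subtracting, 120 − 48 = 72.

72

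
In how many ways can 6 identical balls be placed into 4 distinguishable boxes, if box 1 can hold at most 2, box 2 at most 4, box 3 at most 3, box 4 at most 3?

Without the upper bounds there are C(9,3) = 84 ways to split 6 among 4 boxes.
Subtract solutions that violate a single cap (substitute x_i' = x_i − (cap_i+1)): x_1 ≥ 3 gives C(6,3) = 20; x_2 ≥ 5 gives C(4,3) = 4; x_3 ≥ 4 gives C(5,3) = 10; x_4 ≥ 4 gives C(5,3) = 10. Together 44.
No two caps can be exceeded simultaneously, so the pair terms are all 0.
By inclusion–exclusion the count is 84 − 44 + 0 = 40.

40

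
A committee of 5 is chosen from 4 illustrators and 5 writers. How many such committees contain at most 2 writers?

Split by how many writers are chosen (0 through 2).
Sum: C(5,0)·C(4,5) + C(5,1)·C(4,4) + C(5,2)·C(4,3) = 0 + 5 + 40 = 45.

45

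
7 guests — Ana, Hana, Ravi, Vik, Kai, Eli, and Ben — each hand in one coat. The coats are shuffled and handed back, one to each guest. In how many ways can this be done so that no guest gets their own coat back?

1854

This is the derangement count D_7: permutations of 7 items with no fixed point.
By inclusion–exclusion this is Σ_{j=0}^{7} (−1)^j C(7,j)·(7−j)!.
Computing: 5040 − 5040 + 2520 − 840 + 210 − 42 + 7 − 1 = 1854.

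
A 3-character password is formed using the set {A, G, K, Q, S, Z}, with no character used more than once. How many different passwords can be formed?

Choose and order 3 of the 6 symbols: the first character has 6 options, the next 5, then 4.
That product is 6 × 5 × 4 = 120.

120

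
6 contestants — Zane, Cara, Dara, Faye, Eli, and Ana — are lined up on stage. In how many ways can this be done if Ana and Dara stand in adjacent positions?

240

Glue Ana and Dara into one block (2 internal orders), leaving 5 units to arrange in a row.
That gives 2 × 5! = 2 × 120 = 240.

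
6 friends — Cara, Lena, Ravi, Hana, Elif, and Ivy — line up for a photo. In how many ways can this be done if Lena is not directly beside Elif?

480

There are 6! = 720 arrangements in all. If Lena and Elif are adjacent, merging them into one block gives 2·(5)! = 240 arrangements.
Complementary counting: 720 − 240 = 480.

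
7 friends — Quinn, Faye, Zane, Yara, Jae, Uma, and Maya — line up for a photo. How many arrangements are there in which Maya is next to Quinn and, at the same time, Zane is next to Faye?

Treat {Maya,Quinn} as one block (2 orders) and {Zane,Faye} as another (2 orders).
That leaves 5 units to arrange: 2 × 2 × 5! = 4 × 120 = 480.

480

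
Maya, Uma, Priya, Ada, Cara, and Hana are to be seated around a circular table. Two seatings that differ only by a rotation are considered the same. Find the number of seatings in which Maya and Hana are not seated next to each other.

Without the restriction there are (5)! = 120 seatings.
Seatings with Maya beside Hana: treat them as a block with 2 internal orders, giving 2 × (4)! = 48.
Subtracting, 120 − 48 = 72.

72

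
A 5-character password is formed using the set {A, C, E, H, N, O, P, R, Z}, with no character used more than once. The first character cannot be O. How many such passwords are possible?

The first character has 9−1 = 8 choices (anything except O).
The remaining 4 characters are filled from the other 8 symbols without repetition: 8 × 7 × 6 × 5 = 1680.
Total: 8 × 1680 = 13440.

13440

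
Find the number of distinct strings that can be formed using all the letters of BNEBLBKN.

3360

BNEBLBKN has 8 letters with B appearing 3 times and N appearing twice.
The number of distinct arrangements is 8!/(3!·2!) = 40320/12 = 3360.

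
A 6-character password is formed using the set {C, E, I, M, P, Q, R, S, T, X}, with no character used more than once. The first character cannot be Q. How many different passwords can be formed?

The first character has 10−1 = 9 choices (anything except Q).
The remaining 5 characters are filled from the other 9 symbols without repetition: 9 × 8 × 7 × 6 × 5 = 15120.
Total: 9 × 15120 = 136080.

136080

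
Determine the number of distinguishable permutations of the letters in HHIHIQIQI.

1260

Letter multiplicities in HHIHIQIQI: H×3, I×4, Q×2.
So there are 9! / (4!·3!·2!) = 1260 distinguishable arrangements.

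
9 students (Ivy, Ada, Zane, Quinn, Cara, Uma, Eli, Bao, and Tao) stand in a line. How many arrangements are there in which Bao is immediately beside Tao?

80640

Place the 7 others and the Bao-Tao pair as 8 objects in a line; the pair has 2 internal arrangements.
So the count is 2·(8)! = 80640.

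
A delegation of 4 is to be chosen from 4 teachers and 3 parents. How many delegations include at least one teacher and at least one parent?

Total 4-person selections from all 7: C(7,4) = 35.
Selections missing a whole group: no teachers → C(3,4) = 0; no parents → C(4,4) = 1.
Both groups omitted at once is impossible, so 35 − 1 = 34.

34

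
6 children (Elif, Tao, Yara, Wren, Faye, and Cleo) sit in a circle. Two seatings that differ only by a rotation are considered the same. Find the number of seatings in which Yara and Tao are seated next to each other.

48

Treat {Yara, Tao} as one unit (2 internal orders) and seat the resulting 5 units around the table: (4)! circular arrangements.
So 2 × (4)! = 2 × 24 = 48.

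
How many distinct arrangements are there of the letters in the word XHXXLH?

The 6 letters of XHXXLH have repeats: H appearing twice and X appearing 3 times.
The number of distinct arrangements is 6!/(3!·2!) = 720/12 = 60.

60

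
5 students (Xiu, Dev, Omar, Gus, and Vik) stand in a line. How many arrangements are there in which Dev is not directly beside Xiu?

72

Of the 5! = 120 arrangements, those with Dev and Xiu adjacent number 2 × 4! = 48 (treat the pair as a block with 2 internal orders).
Complementary counting: 120 − 48 = 72.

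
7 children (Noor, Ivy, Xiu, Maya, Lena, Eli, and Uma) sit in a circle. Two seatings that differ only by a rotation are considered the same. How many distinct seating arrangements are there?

Around a circle, 7 distinct people have 7!/7 = (6)! = 720 rotationally distinct seatings.

720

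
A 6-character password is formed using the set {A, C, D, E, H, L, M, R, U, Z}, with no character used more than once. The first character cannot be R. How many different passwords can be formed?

The first character has 10−1 = 9 choices (anything except R).
The remaining 5 characters are filled from the other 9 symbols without repetition: 9 × 8 × 7 × 6 × 5 = 15120.
Total: 9 × 15120 = 136080.

136080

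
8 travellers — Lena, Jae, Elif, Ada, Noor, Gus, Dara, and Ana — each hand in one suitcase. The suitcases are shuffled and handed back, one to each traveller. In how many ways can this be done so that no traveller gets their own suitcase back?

14833

This is the derangement count D_8: permutations of 8 items with no fixed point.
By inclusion–exclusion this is Σ_{j=0}^{8} (−1)^j C(8,j)·(8−j)!.
Computing: 40320 − 40320 + 20160 − 6720 + 1680 − 336 + 56 − 8 + 1 = 14833.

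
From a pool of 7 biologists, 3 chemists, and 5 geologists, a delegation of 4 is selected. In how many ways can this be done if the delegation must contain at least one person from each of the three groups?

Total 4-person selections from all 15: C(15,4) = 1365.
Selections missing a whole group: no biologists → C(8,4) = 70; no chemists → C(12,4) = 495; no geologists → C(10,4) = 210.
Add back selections omitting two groups (i.e. drawn from a single group): C(7,4) + C(3,4) + C(5,4) = 40.
By inclusion–exclusion: 1365 − 775 + 40 = 630.

630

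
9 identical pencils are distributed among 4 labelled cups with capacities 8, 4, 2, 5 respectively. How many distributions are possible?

85

Ignoring the caps, the number of non-negative solutions to x_1+…+x_4 = 9 is C(12,3) = 220.
Subtract solutions that violate a single cap (substitute x_i' = x_i − (cap_i+1)): x_1 ≥ 9 gives C(3,3) = 1; x_2 ≥ 5 gives C(7,3) = 35; x_3 ≥ 3 gives C(9,3) = 84; x_4 ≥ 6 gives C(6,3) = 20. Together 140.
Add back pairs where two caps are both exceeded: 0 + 0 + 0 + 4 + 0 + 1 = 5.
By inclusion–exclusion the count is 220 − 140 + 5 = 85.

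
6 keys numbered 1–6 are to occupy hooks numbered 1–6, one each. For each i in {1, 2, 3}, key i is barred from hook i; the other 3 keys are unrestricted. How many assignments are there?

Let Aᵢ (for i ∈ {1, 2, 3}) be the placements that put key i in its forbidden hook. Any j of these fix j positions, leaving (6−j)! ways to fill the rest, and there are C(3,j) ways to pick which j.
By inclusion–exclusion, the number of valid placements is Σ_{j=0}^{3} (−1)^j C(3,j)·(6−j)!.
Computing: 720 − 360 + 72 − 6 = 426.

426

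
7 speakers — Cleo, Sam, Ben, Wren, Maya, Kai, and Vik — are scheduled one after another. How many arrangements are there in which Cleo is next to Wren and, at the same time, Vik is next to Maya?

Treat {Cleo,Wren} as one block (2 orders) and {Vik,Maya} as another (2 orders).
That leaves 5 units to arrange: 2 × 2 × 5! = 4 × 120 = 480.

480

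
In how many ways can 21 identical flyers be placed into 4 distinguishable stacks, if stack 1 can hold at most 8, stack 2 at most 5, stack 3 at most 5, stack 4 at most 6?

Without the upper bounds there are C(24,3) = 2024 ways to split 21 among 4 stacks.
Subtract solutions that violate a single cap (substitute x_i' = x_i − (cap_i+1)): x_1 ≥ 9 gives C(15,3) = 455; x_2 ≥ 6 gives C(18,3) = 816; x_3 ≥ 6 gives C(18,3) = 816; x_4 ≥ 7 gives C(17,3) = 680. Together 2767.
Add back pairs where two caps are both exceeded: 84 + 84 + 56 + 220 + 165 + 165 = 774.
Subtract triples: 1 + 0 + 0 + 10 = 11.
By inclusion–exclusion the count is 2024 − 2767 + 774 − 11 = 20.

20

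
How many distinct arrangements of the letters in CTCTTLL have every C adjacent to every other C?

Treat the 2 copies of C as a single block. The multiset to arrange is then {CC, L, L, T, T, T}, 6 items in all.
That gives (6)!/(3!·2!) = 60 arrangements.

60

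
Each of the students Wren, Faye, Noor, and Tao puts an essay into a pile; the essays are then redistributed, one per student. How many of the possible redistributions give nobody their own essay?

9

Count assignments avoiding every fixed point. For any j of the 4 students fixed to their own essay, the other 4−j can be arranged in (4−j)! ways.
By inclusion–exclusion this is Σ_{j=0}^{4} (−1)^j C(4,j)·(4−j)!.
Computing: 24 − 24 + 12 − 4 + 1 = 9.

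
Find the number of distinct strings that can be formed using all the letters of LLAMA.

LLAMA has 5 letters with A appearing twice and L appearing twice.
So there are 5! / (2!·2!) = 30 distinguishable arrangements.

30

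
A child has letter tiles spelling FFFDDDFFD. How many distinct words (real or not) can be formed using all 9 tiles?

The 9 letters of FFFDDDFFD have repeats: D appearing 4 times and F appearing 5 times.
Dividing 9! = 362880 by 5!·4! = 2880 for the repeated letters gives 126.

126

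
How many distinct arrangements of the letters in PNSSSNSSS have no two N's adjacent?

196

Total arrangements of PNSSSNSSS: 9!/(6!·2!) = 252.
If the two N's are adjacent, glue them into one block, leaving 8 items to arrange: (8)!/(6!) = 56 ways.
Hence 252 − 56 = 196.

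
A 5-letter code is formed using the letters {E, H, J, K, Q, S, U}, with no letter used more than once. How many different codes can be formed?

With no repetition, fill the 5 letters in order: 7 choices, then 6, down to 3.
That product is 7 × 6 × 5 × 4 × 3 = 2520.

2520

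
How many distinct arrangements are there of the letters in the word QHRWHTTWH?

15120

QHRWHTTWH has 9 letters with H appearing 3 times, T appearing twice, and W appearing twice.
The number of distinct arrangements is 9!/(3!·2!·2!) = 362880/24 = 15120.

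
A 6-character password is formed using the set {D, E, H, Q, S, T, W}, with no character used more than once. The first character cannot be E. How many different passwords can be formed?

4320

The first character has 7−1 = 6 choices (anything except E).
The remaining 5 characters are filled from the other 6 symbols without repetition: 6 × 5 × 4 × 3 × 2 = 720.
Total: 6 × 720 = 4320.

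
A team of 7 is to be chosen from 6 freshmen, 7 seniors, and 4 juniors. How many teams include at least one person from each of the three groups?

Unrestricted: C(17,7) = 19448 ways to pick any 7 of the 17.
Selections missing a whole group: no freshmen → C(11,7) = 330; no seniors → C(10,7) = 120; no juniors → C(13,7) = 1716.
Add back selections omitting two groups (i.e. drawn from a single group): C(6,7) + C(7,7) + C(4,7) = 1.
By inclusion–exclusion: 19448 − 2166 + 1 = 17283.

17283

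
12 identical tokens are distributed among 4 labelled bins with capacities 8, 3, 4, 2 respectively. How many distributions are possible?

By stars and bars, unrestricted non-negative solutions to x_1+…+x_4 = 12 number C(12+3,3) = 455.
Subtract solutions that violate a single cap (substitute x_i' = x_i − (cap_i+1)): x_1 ≥ 9 gives C(6,3) = 20; x_2 ≥ 4 gives C(11,3) = 165; x_3 ≥ 5 gives C(10,3) = 120; x_4 ≥ 3 gives C(12,3) = 220. Together 525.
Add back pairs where two caps are both exceeded: 0 + 0 + 1 + 20 + 56 + 35 = 112.
Subtract triples: 0 + 0 + 0 + 1 = 1.
By inclusion–exclusion the count is 455 − 525 + 112 − 1 = 41.

41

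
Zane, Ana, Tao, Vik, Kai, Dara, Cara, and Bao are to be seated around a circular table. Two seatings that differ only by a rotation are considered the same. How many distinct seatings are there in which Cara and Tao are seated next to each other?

Glue Cara and Tao into a block (2 internal orders). Seating 7 units around a circle gives (6)! arrangements.
So 2 × (6)! = 2 × 720 = 1440.

1440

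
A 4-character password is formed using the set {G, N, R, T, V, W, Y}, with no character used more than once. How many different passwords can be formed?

With no repetition, fill the 4 characters in order: 7 choices, then 6, down to 4.
7 × 6 × 5 × 4 = 840.

840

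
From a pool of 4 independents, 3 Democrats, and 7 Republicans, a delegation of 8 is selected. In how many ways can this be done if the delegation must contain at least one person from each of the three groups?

2793

Unrestricted: C(14,8) = 3003 ways to pick any 8 of the 14.
Selections missing a whole group: no independents → C(10,8) = 45; no Democrats → C(11,8) = 165; no Republicans → C(7,8) = 0.
Add back selections omitting two groups (i.e. drawn from a single group): C(4,8) + C(3,8) + C(7,8) = 0.
By inclusion–exclusion: 3003 − 210 + 0 = 2793.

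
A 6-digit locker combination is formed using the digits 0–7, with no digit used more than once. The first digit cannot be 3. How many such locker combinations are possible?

17640

The first digit has 8−1 = 7 choices (anything except 3).
The remaining 5 digits are filled from the other 7 symbols without repetition: 7 × 6 × 5 × 4 × 3 = 2520.
Total: 7 × 2520 = 17640.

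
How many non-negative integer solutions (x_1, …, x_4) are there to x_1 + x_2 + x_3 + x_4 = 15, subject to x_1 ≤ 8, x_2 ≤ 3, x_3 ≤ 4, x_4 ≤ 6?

70

Ignoring the caps, the number of non-negative solutions to x_1+…+x_4 = 15 is C(18,3) = 816.
Subtract solutions that violate a single cap (substitute x_i' = x_i − (cap_i+1)): x_1 ≥ 9 gives C(9,3) = 84; x_2 ≥ 4 gives C(14,3) = 364; x_3 ≥ 5 gives C(13,3) = 286; x_4 ≥ 7 gives C(11,3) = 165. Together 899.
Add back pairs where two caps are both exceeded: 10 + 4 + 0 + 84 + 35 + 20 = 153.
By inclusion–exclusion the count is 816 − 899 + 153 = 70.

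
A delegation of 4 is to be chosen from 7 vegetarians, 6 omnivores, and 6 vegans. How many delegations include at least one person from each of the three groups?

2016

With no constraint there are C(19,4) = 3876 possible selections.
Subtract selections that omit an entire group: no vegetarians → C(12,4) = 495; no omnivores → C(13,4) = 715; no vegans → C(13,4) = 715.
Add back selections omitting two groups (i.e. drawn from a single group): C(7,4) + C(6,4) + C(6,4) = 65.
By inclusion–exclusion: 3876 − 1925 + 65 = 2016.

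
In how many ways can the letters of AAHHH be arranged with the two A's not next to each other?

6

Total arrangements of AAHHH: 5!/(3!·2!) = 10.
If the two A's are adjacent, glue them into one block, leaving 4 items to arrange: (4)!/(3!) = 4 ways.
Subtracting, 10 − 4 = 6 arrangements keep the A's apart.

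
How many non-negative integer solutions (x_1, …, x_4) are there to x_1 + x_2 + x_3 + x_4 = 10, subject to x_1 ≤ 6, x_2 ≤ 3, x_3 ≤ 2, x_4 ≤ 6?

By stars and bars, unrestricted non-negative solutions to x_1+…+x_4 = 10 number C(10+3,3) = 286.
Subtract solutions that violate a single cap (substitute x_i' = x_i − (cap_i+1)): x_1 ≥ 7 gives C(6,3) = 20; x_2 ≥ 4 gives C(9,3) = 84; x_3 ≥ 3 gives C(10,3) = 120; x_4 ≥ 7 gives C(6,3) = 20. Together 244.
Add back pairs where two caps are both exceeded: 0 + 1 + 0 + 20 + 0 + 1 = 22.
By inclusion–exclusion the count is 286 − 244 + 22 = 64.

64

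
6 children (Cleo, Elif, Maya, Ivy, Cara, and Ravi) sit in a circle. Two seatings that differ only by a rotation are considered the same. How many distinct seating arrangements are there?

120

Seat Cleo anywhere (absorbing the rotational symmetry), then permute the other 5: (5)! = 120.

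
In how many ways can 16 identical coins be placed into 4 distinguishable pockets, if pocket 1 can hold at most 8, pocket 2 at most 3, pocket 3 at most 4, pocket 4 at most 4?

20

Ignoring the caps, the number of non-negative solutions to x_1+…+x_4 = 16 is C(19,3) = 969.
Subtract solutions that violate a single cap (substitute x_i' = x_i − (cap_i+1)): x_1 ≥ 9 gives C(10,3) = 120; x_2 ≥ 4 gives C(15,3) = 455; x_3 ≥ 5 gives C(14,3) = 364; x_4 ≥ 5 gives C(14,3) = 364. Together 1303.
Add back pairs where two caps are both exceeded: 20 + 10 + 10 + 120 + 120 + 84 = 364.
Subtract triples: 0 + 0 + 0 + 10 = 10.
By inclusion–exclusion the count is 969 − 1303 + 364 − 10 = 20.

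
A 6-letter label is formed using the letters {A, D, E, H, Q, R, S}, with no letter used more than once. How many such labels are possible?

5040

With no repetition, fill the 6 letters in order: 7 choices, then 6, down to 2.
That product is 7 × 6 × 5 × 4 × 3 × 2 = 5040.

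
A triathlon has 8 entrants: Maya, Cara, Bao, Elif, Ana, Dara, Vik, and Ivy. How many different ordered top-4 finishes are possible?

This is an ordered selection of 4 from 8: P(8,4).
That gives 8 × 7 × 6 × 5 = 1680.

1680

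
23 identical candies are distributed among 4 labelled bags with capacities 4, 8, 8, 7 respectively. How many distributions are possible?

35

Ignoring the caps, the number of non-negative solutions to x_1+…+x_4 = 23 is C(26,3) = 2600.
Subtract solutions that violate a single cap (substitute x_i' = x_i − (cap_i+1)): x_1 ≥ 5 gives C(21,3) = 1330; x_2 ≥ 9 gives C(17,3) = 680; x_3 ≥ 9 gives C(17,3) = 680; x_4 ≥ 8 gives C(18,3) = 816. Together 3506.
Add back pairs where two caps are both exceeded: 220 + 220 + 286 + 56 + 84 + 84 = 950.
Subtract triples: 1 + 4 + 4 + 0 = 9.
By inclusion–exclusion the count is 2600 − 3506 + 950 − 9 = 35.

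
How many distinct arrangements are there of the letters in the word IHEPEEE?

IHEPEEE has 7 letters with E appearing 4 times.
The number of distinct arrangements is 7!/(4!) = 5040/24 = 210.

210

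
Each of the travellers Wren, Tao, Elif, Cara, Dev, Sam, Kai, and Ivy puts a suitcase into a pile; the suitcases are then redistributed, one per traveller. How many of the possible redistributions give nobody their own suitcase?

14833

This is the derangement count D_8: permutations of 8 items with no fixed point.
By inclusion–exclusion this is Σ_{j=0}^{8} (−1)^j C(8,j)·(8−j)!.
Computing: 40320 − 40320 + 20160 − 6720 + 1680 − 336 + 56 − 8 + 1 = 14833.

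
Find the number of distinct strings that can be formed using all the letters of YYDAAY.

The 6 letters of YYDAAY have repeats: A appearing twice and Y appearing 3 times.
The number of distinct arrangements is 6!/(3!·2!) = 720/12 = 60.

60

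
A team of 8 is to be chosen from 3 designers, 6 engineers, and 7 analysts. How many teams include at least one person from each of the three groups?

With no constraint there are C(16,8) = 12870 possible selections.
Selections missing a whole group: no designers → C(13,8) = 1287; no engineers → C(10,8) = 45; no analysts → C(9,8) = 9.
Add back selections omitting two groups (i.e. drawn from a single group): C(3,8) + C(6,8) + C(7,8) = 0.
By inclusion–exclusion: 12870 − 1341 + 0 = 11529.

11529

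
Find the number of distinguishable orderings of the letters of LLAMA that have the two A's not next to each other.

18

There are 5!/(2!·2!) = 30 arrangements of LLAMA in total.
If the two A's are adjacent, glue them into one block, leaving 4 items to arrange: (4)!/(2!) = 12 ways.
Hence 30 − 12 = 18.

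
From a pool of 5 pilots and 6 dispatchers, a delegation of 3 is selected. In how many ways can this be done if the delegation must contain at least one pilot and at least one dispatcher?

135

Unrestricted: C(11,3) = 165 ways to pick any 3 of the 11.
Subtract selections that omit an entire group: no pilots → C(6,3) = 20; no dispatchers → C(5,3) = 10.
Both groups omitted at once is impossible, so 165 − 30 = 135.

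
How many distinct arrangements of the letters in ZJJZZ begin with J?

4

Fix J in the first position and arrange the remaining 4 letters.
Those 4 letters have Z appearing 3 times, giving (4)!/(3!) = 4.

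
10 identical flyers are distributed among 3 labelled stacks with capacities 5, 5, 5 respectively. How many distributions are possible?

21

By stars and bars, unrestricted non-negative solutions to x_1+…+x_3 = 10 number C(10+2,2) = 66.
Subtract solutions that violate a single cap (substitute x_i' = x_i − (cap_i+1)): x_1 ≥ 6 gives C(6,2) = 15; x_2 ≥ 6 gives C(6,2) = 15; x_3 ≥ 6 gives C(6,2) = 15. Together 45.
No two caps can be exceeded simultaneously, so the pair terms are all 0.
By inclusion–exclusion the count is 66 − 45 + 0 = 21.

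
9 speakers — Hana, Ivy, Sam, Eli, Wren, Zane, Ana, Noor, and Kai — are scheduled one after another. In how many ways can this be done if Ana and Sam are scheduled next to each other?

80640

Treat {Ana, Sam} as a single unit. There are 8 units to order, and the pair itself can be ordered 2 ways.
So the count is 2·(8)! = 80640.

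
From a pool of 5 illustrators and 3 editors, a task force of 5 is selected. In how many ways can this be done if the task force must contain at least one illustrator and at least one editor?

Total 5-person selections from all 8: C(8,5) = 56.
Selections missing a whole group: no illustrators → C(3,5) = 0; no editors → C(5,5) = 1.
Both groups omitted at once is impossible, so 56 − 1 = 55.

55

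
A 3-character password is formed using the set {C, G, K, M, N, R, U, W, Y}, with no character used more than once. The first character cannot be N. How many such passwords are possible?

The first character has 9−1 = 8 choices (anything except N).
The remaining 2 characters are filled from the other 8 symbols without repetition: 8 × 7 = 56.
Total: 8 × 56 = 448.

448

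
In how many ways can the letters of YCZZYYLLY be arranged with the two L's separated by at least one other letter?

2940

Total arrangements of YCZZYYLLY: 9!/(4!·2!·2!) = 3780.
Arrangements with the L's together: treat LL as one letter, giving (8)!/(4!·2!) = 840.
Subtracting, 3780 − 840 = 2940 arrangements keep the L's apart.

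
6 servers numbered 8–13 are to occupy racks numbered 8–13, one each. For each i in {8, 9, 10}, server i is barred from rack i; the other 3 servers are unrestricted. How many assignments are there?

426

Let Aᵢ (for i ∈ {8, 9, 10}) be the placements that put server i in its forbidden rack. Any j of these fix j positions, leaving (6−j)! ways to fill the rest, and there are C(3,j) ways to pick which j.
By inclusion–exclusion, the number of valid placements is Σ_{j=0}^{3} (−1)^j C(3,j)·(6−j)!.
Computing: 720 − 360 + 72 − 6 = 426.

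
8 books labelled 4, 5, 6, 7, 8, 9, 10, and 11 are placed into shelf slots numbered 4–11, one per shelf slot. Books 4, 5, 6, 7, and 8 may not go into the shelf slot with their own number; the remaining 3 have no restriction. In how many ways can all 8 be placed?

21234

Let Aᵢ (for 4 ≤ i ≤ 8) be the placements that put book i in its forbidden shelf slot. Any j of these fix j positions, leaving (8−j)! ways to fill the rest, and there are C(5,j) ways to pick which j.
By inclusion–exclusion, the number of valid placements is Σ_{j=0}^{5} (−1)^j C(5,j)·(8−j)!.
Computing: 40320 − 25200 + 7200 − 1200 + 120 − 6 = 21234.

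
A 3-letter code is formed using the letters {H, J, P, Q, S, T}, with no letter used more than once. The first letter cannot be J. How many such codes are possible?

100

The first letter has 6−1 = 5 choices (anything except J).
The remaining 2 letters are filled from the other 5 symbols without repetition: 5 × 4 = 20.
Total: 5 × 20 = 100.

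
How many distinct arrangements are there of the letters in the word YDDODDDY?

168

Letter multiplicities in YDDODDDY: D×5, O×1, Y×2.
The number of distinct arrangements is 8!/(5!·2!) = 40320/240 = 168.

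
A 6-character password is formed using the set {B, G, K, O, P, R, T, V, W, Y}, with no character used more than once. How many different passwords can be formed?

151200

This is a permutation of 6 out of 10: P(10,6) = 10!/4!.
That product is 10 × 9 × 8 × 7 × 6 × 5 = 151200.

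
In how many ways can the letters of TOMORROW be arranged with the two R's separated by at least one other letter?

Total arrangements of TOMORROW: 8!/(3!·2!) = 3360.
If the two R's are adjacent, glue them into one block, leaving 7 items to arrange: (7)!/(3!) = 840 ways.
Subtracting, 3360 − 840 = 2520 arrangements keep the R's apart.

2520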